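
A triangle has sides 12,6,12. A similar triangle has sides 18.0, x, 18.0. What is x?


Scale factor = 18.0/12 = 1.5
Missing side = 6 × 1.5
= 9.0

9.0


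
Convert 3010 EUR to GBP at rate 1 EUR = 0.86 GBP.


Amount × rate = 3010 × 0.86
= 2588.60 GBP

2588.60 GBP


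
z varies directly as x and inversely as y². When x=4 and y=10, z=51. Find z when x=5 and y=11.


z = k·x/y²
Solve for k using the known point: k = z·y²/x = 51×100/4 = 5100/4 = 1275.0000
Now evaluate at x=5, y=11:
z = k × 5 / 121 = (5100 × 5) / (4 × 121) = 25500/484
≈ 52.6860

52.6860


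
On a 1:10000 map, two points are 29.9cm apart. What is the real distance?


Real distance = map distance × scale
= 29.9cm × 10000
= 299000 cm = 2990.0 m
= 2.990 km

2.990 km


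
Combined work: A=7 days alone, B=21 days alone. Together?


Rate of A = 1/7 per day
Rate of B = 1/21 per day
Combined rate = 1/7 + 1/21 = 28/147 ≈ 0.1905 per day
Days = 1 / combined rate = 147/28
= 5.25 days

5.25 days


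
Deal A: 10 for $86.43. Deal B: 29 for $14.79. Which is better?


Deal A: $86.43/10 = $8.6430/unit
Deal B: $14.79/29 = $0.5100/unit
B is cheaper per unit
= Deal B

Deal B


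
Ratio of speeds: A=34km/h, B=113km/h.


Ratio = 34:113
GCD = 1
Simplified = 34:113
Time ratio (same distance) = 113:34
Speed ratio = 34:113

34:113


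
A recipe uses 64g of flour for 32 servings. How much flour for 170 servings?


Direct proportion: y/x = constant
k = 64/32 = 2.0000
y₂ = k × 170 = 64 × 170 / 32 = 10880/32
= 340.00

340.00


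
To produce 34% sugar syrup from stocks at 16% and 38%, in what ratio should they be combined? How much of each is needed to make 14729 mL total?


Let x parts of 16% mix with y parts of 38%.
16x + 38y = 34(x + y)
16x + 38y = 34x + 34y
x(16 - 34) = y(34 - 38)
x/y = (38 - 34)/(34 - 16) = 4/18
Simplify: 2:9
Total parts = 11; one part = 14729/11 = 1339.00 mL
16% solution: 2×1339.00 = 2678.00 mL
38% solution: 9×1339.00 = 12051.00 mL
= ratio 2:9; 2678.00 mL and 12051.00 mL

ratio 2:9; 2678.00 mL and 12051.00 mL


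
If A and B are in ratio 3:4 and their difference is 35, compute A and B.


Let A = 3k, B = 4k.
4k - 3k = 35
1k = 35 → k = 35/1 = 35
A = 3×35 = 105, B = 4×35 = 140
= A = 105, B = 140

A = 105, B = 140


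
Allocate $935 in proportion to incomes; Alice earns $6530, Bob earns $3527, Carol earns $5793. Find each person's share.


Total income = 6530 + 3527 + 5793 = $15850
Alice: $935 × 6530/15850 = $385.21
Bob: $935 × 3527/15850 = $208.06
Carol: $935 × 5793/15850 = $341.73
= Alice: $385.21, Bob: $208.06, Carol: $341.73

Alice: $385.21, Bob: $208.06, Carol: $341.73


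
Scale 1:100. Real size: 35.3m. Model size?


Model size = real / scale
= 35.3 / 100
= 0.3530 m

0.3530 m


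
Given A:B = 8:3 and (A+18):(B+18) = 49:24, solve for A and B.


Let A = 8k, B = 3k.
(8k + 18) / (3k + 18) = 49/24
Cross-multiply: 24(8k + 18) = 49(3k + 18)
192k + 432 = 147k + 882
192k - 147k = 882 - 432
45k = 450
k = 450/45 = 10
A = 8×10 = 80, B = 3×10 = 30
= A = 80, B = 30

A = 80, B = 30


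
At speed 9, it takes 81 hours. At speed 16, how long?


Inverse proportion: x × y = constant
k = 9 × 81 = 729
y₂ = k / 16 = 729 / 16
= 45.56

45.56


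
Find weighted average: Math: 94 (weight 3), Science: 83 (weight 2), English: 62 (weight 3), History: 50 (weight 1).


Numerator = 94×3 + 83×2 + 62×3 + 50×1
= 282 + 166 + 186 + 50
= 684
Total weight = 9
Weighted avg = 684/9
= 76.00

76.00


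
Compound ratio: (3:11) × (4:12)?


Compound ratio = (3×4) : (11×12)
= 12:132
GCD = 12
= 1:11

1:11


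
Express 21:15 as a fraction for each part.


Total parts = 21 + 15 = 36
First part: 21/36 = 7/12
Second part: 15/36 = 5/12
= 7/12 and 5/12

7/12 and 5/12


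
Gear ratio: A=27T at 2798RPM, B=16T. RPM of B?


Gear ratio = 27:16 = 27:16
RPM_B = RPM_A × (teeth_A / teeth_B)
= 2798 × (27/16)
= 4721.6 RPM

4721.6 RPM


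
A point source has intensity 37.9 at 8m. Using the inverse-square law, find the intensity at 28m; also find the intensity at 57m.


I₁d₁² = I₂d₂²
I at 28m = 37.9 × (8/28)² = 37.9 × 64/784 = 2425.6/784 ≈ 3.0939
I at 57m = 37.9 × (8/57)² = 37.9 × 64/3249 = 2425.6/3249 ≈ 0.7466
= 3.0939 and 0.7466

3.0939 and 0.7466


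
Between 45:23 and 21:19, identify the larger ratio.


45/23 = 1.9565
21/19 = 1.1053
1.9565 > 1.1053, so 45:23 is greater
= 45:23

45:23


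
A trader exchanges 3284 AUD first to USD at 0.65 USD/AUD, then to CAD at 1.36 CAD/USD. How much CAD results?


Step 1: 3284 AUD × 0.65 = 2134.60 USD
Step 2: 2134.60 USD × 1.36 = 2903.06 CAD
Implied rate AUD→CAD = 0.65 × 1.36 = 0.8840
= 2903.06 CAD

2903.06 CAD


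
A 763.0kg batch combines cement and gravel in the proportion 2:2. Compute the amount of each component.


Total parts = 2 + 2 = 4
cement: 763.0 × 2/4 = 381.5kg
gravel: 763.0 × 2/4 = 381.5kg
= 381.5kg and 381.5kg

381.5kg and 381.5kg


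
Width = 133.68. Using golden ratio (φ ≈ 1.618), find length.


φ = (1 + √5) / 2 ≈ 1.618
Length = width × φ = 133.68 × 1.618 = 216.29424
≈ 216.29

216.29


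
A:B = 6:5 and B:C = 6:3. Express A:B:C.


Match B: multiply A:B by 6 → 36:30
Multiply B:C by 5 → 30:15
Combined: 36:30:15
GCD = 3
= 12:10:5

12:10:5


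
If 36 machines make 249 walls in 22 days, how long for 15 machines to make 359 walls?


Days ∝ work / workers, so d₂ = d₁ × (m₁/m₂) × (w₂/w₁)
Workers factor (inverse): 36/15 = 2.4000
Work factor (direct): 359/249 ≈ 1.4418
d₂ = 22 × 36/15 × 359/249 = (22 × 36 × 359) / (15 × 249) = 284328/3735
≈ 76.13 days

76.13 days


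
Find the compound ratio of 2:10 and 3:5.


Compound ratio = (2×3) : (10×5)
= 6:50
GCD = 2
= 3:25

3:25


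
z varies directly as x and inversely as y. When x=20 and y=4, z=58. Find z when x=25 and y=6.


z = k·x/y
Solve for k using the known point: k = z·y/x = 58×4/20 = 232/20 = 11.6000
Now evaluate at x=25, y=6:
z = k × 25 / 6 = (232 × 25) / (20 × 6) = 5800/120
≈ 48.3333

48.3333


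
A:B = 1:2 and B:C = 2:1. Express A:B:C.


Match B: multiply A:B by 2 → 2:4
Multiply B:C by 2 → 4:2
Combined: 2:4:2
GCD = 2
= 1:2:1

1:2:1


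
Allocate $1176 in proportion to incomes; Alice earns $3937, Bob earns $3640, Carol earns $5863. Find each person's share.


Total income = 3937 + 3640 + 5863 = $13440
Alice: $1176 × 3937/13440 = $344.49
Bob: $1176 × 3640/13440 = $318.50
Carol: $1176 × 5863/13440 = $513.01
= Alice: $344.49, Bob: $318.50, Carol: $513.01

Alice: $344.49, Bob: $318.50, Carol: $513.01


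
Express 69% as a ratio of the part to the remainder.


69% means 69 parts out of 100; remainder = 31
Part : remainder = 69:31
GCD = 1
= 69:31

69:31


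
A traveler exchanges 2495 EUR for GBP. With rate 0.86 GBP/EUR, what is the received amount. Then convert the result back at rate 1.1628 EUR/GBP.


Amount × rate = 2495 × 0.86 = 2145.70 GBP
Round-trip: 2145.70 × 1.1628 = 2495.02 EUR
= 2145.70 GBP, then 2495.02 EUR

2145.70 GBP, then 2495.02 EUR


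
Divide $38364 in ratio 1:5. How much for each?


Total parts = 1 + 5 = 6
Part 1: 38364 × 1/6 = 6394.00
Part 2: 38364 × 5/6 = 31970.00
= Part 1: $6394.00, Part 2: $31970.00

Part 1: $6394.00, Part 2: $31970.00


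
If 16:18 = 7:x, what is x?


Cross multiply: 16 × x = 18 × 7
16x = 126
x = 126 / 16
= 7.88

7.88


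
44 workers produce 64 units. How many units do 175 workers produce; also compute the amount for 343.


Direct proportion: y/x = constant
k = 64/44 ≈ 1.4545
y at x=175: k × 175 = 64 × 175 / 44 = 11200/44 ≈ 254.55
y at x=343: k × 343 = 64 × 343 / 44 = 21952/44 ≈ 498.91
= 254.55 and 498.91

254.55 and 498.91


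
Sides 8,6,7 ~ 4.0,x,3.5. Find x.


Scale factor = 4.0/8 = 0.5
Missing side = 6 × 0.5
= 3.0

3.0


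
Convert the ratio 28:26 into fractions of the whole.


Total parts = 28 + 26 = 54
First part: 28/54 = 14/27
Second part: 26/54 = 13/27
= 14/27 and 13/27

14/27 and 13/27


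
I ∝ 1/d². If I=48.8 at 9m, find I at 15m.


I₁d₁² = I₂d₂²
I₂ = I₁ × (d₁/d₂)²
= 48.8 × (9/15)²
= 48.8 × 81/225
= 3952.8/225
= 17.5680

17.5680


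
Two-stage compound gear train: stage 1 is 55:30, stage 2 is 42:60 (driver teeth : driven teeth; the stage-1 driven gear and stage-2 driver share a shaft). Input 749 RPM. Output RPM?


Stage 1: RPM_B = RPM_A × t_A/t_B = 749 × 55/30 = 41195/30 ≈ 1373.17
B and C share a shaft → RPM_C = RPM_B
Stage 2: RPM_D = RPM_C × t_C/t_D = RPM_A × (t_A×t_C)/(t_B×t_D)
Overall ratio = (55×42)/(30×60) = 2310/1800
RPM_D = 749 × 2310/1800 = 1730190/1800
≈ 961.22 RPM

961.22 RPM


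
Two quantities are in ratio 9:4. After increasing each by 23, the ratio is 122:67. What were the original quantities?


Let A = 9k, B = 4k.
(9k + 23) / (4k + 23) = 122/67
Cross-multiply: 67(9k + 23) = 122(4k + 23)
603k + 1541 = 488k + 2806
603k - 488k = 2806 - 1541
115k = 1265
k = 1265/115 = 11
A = 9×11 = 99, B = 4×11 = 44
= A = 99, B = 44

A = 99, B = 44


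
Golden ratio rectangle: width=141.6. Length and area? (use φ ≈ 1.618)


φ = (1 + √5) / 2 ≈ 1.618
Length = width × φ = 141.6 × 1.618 = 229.1088
≈ 229.11
Area = width × length = 141.6 × 229.1088 = 32441.80608 ≈ 32441.81
= Length: 229.11, Area: 32441.81

Length: 229.11, Area: 32441.81


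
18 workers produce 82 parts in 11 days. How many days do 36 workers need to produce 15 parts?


Days ∝ work / workers, so d₂ = d₁ × (m₁/m₂) × (w₂/w₁)
Workers factor (inverse): 18/36 = 0.5000
Work factor (direct): 15/82 ≈ 0.1829
d₂ = 11 × 18/36 × 15/82 = (11 × 18 × 15) / (36 × 82) = 2970/2952
≈ 1.01 days

1.01 days


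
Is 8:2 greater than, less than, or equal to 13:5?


8/2 = 4.0000
13/5 = 2.6000
4.0000 > 2.6000, so 8:2 is greater
= greater than

greater than


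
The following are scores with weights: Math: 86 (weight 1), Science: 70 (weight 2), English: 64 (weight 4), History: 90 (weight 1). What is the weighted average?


Numerator = 86×1 + 70×2 + 64×4 + 90×1
= 86 + 140 + 256 + 90
= 572
Total weight = 8
Weighted avg = 572/8
= 71.50

71.50


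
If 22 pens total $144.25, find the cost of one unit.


Unit rate = total / quantity
= 144.25 / 22
= $6.56 per unit

$6.56 per unit


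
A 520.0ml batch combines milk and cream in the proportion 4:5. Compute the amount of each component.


Total parts = 4 + 5 = 9
milk: 520.0 × 4/9 = 231.1ml
cream: 520.0 × 5/9 = 288.9ml
= 231.1ml and 288.9ml

231.1ml and 288.9ml


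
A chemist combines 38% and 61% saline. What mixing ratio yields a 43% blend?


Let x parts of 38% mix with y parts of 61%.
38x + 61y = 43(x + y)
38x + 61y = 43x + 43y
x(38 - 43) = y(43 - 61)
x/y = (61 - 43)/(43 - 38) = 18/5
Simplify: 18:5
= 18:5

18:5


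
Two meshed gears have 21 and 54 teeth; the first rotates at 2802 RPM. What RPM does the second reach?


Gear ratio = 21:54 = 7:18
RPM_B = RPM_A × (teeth_A / teeth_B)
= 2802 × (21/54)
= 1089.7 RPM

1089.7 RPM


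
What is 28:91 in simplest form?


GCD(28, 91) = 7
28/7 : 91/7
= 4:13

4:13


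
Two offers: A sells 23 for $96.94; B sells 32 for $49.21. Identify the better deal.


Deal A: $96.94/23 = $4.2148/unit
Deal B: $49.21/32 = $1.5378/unit
B is cheaper per unit
= Deal B

Deal B


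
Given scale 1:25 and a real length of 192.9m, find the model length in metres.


Model size = real / scale
= 192.9 / 25
= 7.7160 m

7.7160 m


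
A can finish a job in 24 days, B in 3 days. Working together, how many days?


Rate of A = 1/24 per day
Rate of B = 1/3 per day
Combined rate = 1/24 + 1/3 = 27/72 = 0.3750 per day
Days = 1 / combined rate = 72/27
≈ 2.67 days

2.67 days


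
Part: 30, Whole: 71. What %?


Percentage = (part / whole) × 100
= (30 / 71) × 100
≈ 42.25%

42.25%


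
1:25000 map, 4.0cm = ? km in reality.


Real distance = map distance × scale
= 4.0cm × 25000
= 100000 cm = 1000.0 m
= 1.000 km

1.000 km


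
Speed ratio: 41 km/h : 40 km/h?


Ratio = 41:40
GCD = 1
Simplified = 41:40
Time ratio (same distance) = 40:41
Speed ratio = 41:40

41:40


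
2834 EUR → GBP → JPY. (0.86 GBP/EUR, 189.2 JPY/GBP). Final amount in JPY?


Step 1: 2834 EUR × 0.86 = 2437.24 GBP
Step 2: 2437.24 GBP × 189.2 = 461125.81 JPY
Implied rate EUR→JPY = 0.86 × 189.2 = 162.7120
= 461125.81 JPY

461125.81 JPY


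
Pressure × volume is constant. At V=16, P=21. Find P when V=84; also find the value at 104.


Inverse proportion: x × y = constant
k = 16 × 21 = 336
At x=84: k/84 = 4.00
At x=104: k/104 = 3.23
= 4.00 and 3.23

4.00 and 3.23


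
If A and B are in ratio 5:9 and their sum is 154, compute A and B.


Let A = 5k, B = 9k.
5k + 9k = 154
14k = 154 → k = 154/14 = 11
A = 5×11 = 55, B = 9×11 = 99
= A = 55, B = 99

A = 55, B = 99


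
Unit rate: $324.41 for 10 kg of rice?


Unit rate = total / quantity
= 324.41 / 10
= $32.44 per unit

$32.44 per unit


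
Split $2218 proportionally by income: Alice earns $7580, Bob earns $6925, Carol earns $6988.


Total income = 7580 + 6925 + 6988 = $21493
Alice: $2218 × 7580/21493 = $782.23
Bob: $2218 × 6925/21493 = $714.63
Carol: $2218 × 6988/21493 = $721.14
= Alice: $782.23, Bob: $714.63, Carol: $721.14

Alice: $782.23, Bob: $714.63, Carol: $721.14


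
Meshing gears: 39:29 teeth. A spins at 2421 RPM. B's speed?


Gear ratio = 39:29 = 39:29
RPM_B = RPM_A × (teeth_A / teeth_B)
= 2421 × (39/29)
= 3255.8 RPM

3255.8 RPM


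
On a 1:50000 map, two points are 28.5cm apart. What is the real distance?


Real distance = map distance × scale
= 28.5cm × 50000
= 1425000 cm = 14250.0 m
= 14.250 km

14.250 km


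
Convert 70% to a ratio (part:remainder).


70% means 70 parts out of 100; remainder = 30
Part : remainder = 70:30
GCD = 10
= 7:3

7:3


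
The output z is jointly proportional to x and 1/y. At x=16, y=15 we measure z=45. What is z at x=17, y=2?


z = k·x/y
Solve for k using the known point: k = z·y/x = 45×15/16 = 675/16 = 42.1875
Now evaluate at x=17, y=2:
z = k × 17 / 2 = (675 × 17) / (16 × 2) = 11475/32
≈ 358.5938

358.5938


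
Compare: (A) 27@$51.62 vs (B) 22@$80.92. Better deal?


Deal A: $51.62/27 = $1.9119/unit
Deal B: $80.92/22 = $3.6782/unit
A is cheaper per unit
= Deal A

Deal A


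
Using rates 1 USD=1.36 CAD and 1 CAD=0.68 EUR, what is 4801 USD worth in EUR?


Step 1: 4801 USD × 1.36 = 6529.36 CAD
Step 2: 6529.36 CAD × 0.68 = 4439.96 EUR
Implied rate USD→EUR = 1.36 × 0.68 = 0.9248
= 4439.96 EUR

4439.96 EUR


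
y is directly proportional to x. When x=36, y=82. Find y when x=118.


Direct proportion: y/x = constant
k = 82/36 ≈ 2.2778
y₂ = k × 118 = 82 × 118 / 36 = 9676/36
≈ 268.78

268.78


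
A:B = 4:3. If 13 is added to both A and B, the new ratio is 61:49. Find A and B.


Let A = 4k, B = 3k.
(4k + 13) / (3k + 13) = 61/49
Cross-multiply: 49(4k + 13) = 61(3k + 13)
196k + 637 = 183k + 793
196k - 183k = 793 - 637
13k = 156
k = 156/13 = 12
A = 4×12 = 48, B = 3×12 = 36
= A = 48, B = 36

A = 48, B = 36


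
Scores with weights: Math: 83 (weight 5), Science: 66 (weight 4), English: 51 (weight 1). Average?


Numerator = 83×5 + 66×4 + 51×1
= 415 + 264 + 51
= 730
Total weight = 10
Weighted avg = 730/10
= 73.00

73.00


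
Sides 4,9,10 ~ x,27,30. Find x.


Scale factor = 27/9 = 3
Missing side = 4 × 3
= 12.0

12.0


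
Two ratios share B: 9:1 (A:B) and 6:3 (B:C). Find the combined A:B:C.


Match B: multiply A:B by 6 → 54:6
Multiply B:C by 1 → 6:3
Combined: 54:6:3
GCD = 3
= 18:2:1

18:2:1


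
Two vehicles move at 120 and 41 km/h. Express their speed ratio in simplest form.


Ratio = 120:41
GCD = 1
Simplified = 120:41
Time ratio (same distance) = 41:120
Speed ratio = 120:41

120:41


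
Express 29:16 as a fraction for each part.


Total parts = 29 + 16 = 45
First part: 29/45 = 29/45
Second part: 16/45 = 16/45
= 29/45 and 16/45

29/45 and 16/45


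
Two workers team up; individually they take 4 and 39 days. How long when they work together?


Rate of A = 1/4 per day
Rate of B = 1/39 per day
Combined rate = 1/4 + 1/39 = 43/156 ≈ 0.2756 per day
Days = 1 / combined rate = 156/43
≈ 3.63 days

3.63 days


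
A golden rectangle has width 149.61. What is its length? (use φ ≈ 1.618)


φ = (1 + √5) / 2 ≈ 1.618
Length = width × φ = 149.61 × 1.618 = 242.06898
≈ 242.07

242.07


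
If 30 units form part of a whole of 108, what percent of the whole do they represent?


Percentage = (part / whole) × 100
= (30 / 108) × 100
≈ 27.78%

27.78%


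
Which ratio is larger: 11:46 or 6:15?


11/46 = 0.2391
6/15 = 0.4000
0.2391 < 0.4000, so 11:46 is less
= 6:15

6:15


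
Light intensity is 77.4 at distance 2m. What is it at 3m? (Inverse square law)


I₁d₁² = I₂d₂²
I₂ = I₁ × (d₁/d₂)²
= 77.4 × (2/3)²
= 77.4 × 4/9
= 309.6/9
= 34.4000

34.4000


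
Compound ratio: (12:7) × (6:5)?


Compound ratio = (12×6) : (7×5)
= 72:35
GCD = 1
= 72:35

72:35


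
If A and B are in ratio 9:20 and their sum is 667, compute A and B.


Let A = 9k, B = 20k.
9k + 20k = 667
29k = 667 → k = 667/29 = 23
A = 9×23 = 207, B = 20×23 = 460
= A = 207, B = 460

A = 207, B = 460


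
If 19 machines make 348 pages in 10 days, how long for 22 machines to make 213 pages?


Days ∝ work / workers, so d₂ = d₁ × (m₁/m₂) × (w₂/w₁)
Workers factor (inverse): 19/22 ≈ 0.8636
Work factor (direct): 213/348 ≈ 0.6121
d₂ = 10 × 19/22 × 213/348 = (10 × 19 × 213) / (22 × 348) = 40470/7656
≈ 5.29 days

5.29 days


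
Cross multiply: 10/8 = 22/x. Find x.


Cross multiply: 10 × x = 8 × 22
10x = 176
x = 176 / 10
= 17.60

17.60


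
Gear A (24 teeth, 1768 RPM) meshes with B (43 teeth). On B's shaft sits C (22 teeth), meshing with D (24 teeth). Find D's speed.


Stage 1: RPM_B = RPM_A × t_A/t_B = 1768 × 24/43 = 42432/43 ≈ 986.79
B and C share a shaft → RPM_C = RPM_B
Stage 2: RPM_D = RPM_C × t_C/t_D = RPM_A × (t_A×t_C)/(t_B×t_D)
Overall ratio = (24×22)/(43×24) = 528/1032
RPM_D = 1768 × 528/1032 = 933504/1032
≈ 904.56 RPM

904.56 RPM


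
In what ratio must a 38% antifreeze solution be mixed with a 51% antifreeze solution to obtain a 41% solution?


Let x parts of 38% mix with y parts of 51%.
38x + 51y = 41(x + y)
38x + 51y = 41x + 41y
x(38 - 41) = y(41 - 51)
x/y = (51 - 41)/(41 - 38) = 10/3
Simplify: 10:3
= 10:3

10:3


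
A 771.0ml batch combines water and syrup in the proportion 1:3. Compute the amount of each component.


Total parts = 1 + 3 = 4
water: 771.0 × 1/4 = 192.8ml
syrup: 771.0 × 3/4 = 578.3ml
= 192.8ml and 578.3ml

192.8ml and 578.3ml


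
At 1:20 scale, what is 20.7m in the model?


Model size = real / scale
= 20.7 / 20
= 1.0350 m

1.0350 m


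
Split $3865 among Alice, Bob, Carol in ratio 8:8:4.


Total parts = 8 + 8 + 4 = 20
Alice: 3865 × 8/20 = 1546.00
Bob: 3865 × 8/20 = 1546.00
Carol: 3865 × 4/20 = 773.00
= Alice: $1546.00, Bob: $1546.00, Carol: $773.00

Alice: $1546.00, Bob: $1546.00, Carol: $773.00


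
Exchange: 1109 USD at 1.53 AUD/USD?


Amount × rate = 1109 × 1.53
= 1696.77 AUD

1696.77 AUD


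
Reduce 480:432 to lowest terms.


GCD(480, 432) = 48
480/48 : 432/48
= 10:9

10:9


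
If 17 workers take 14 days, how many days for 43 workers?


Inverse proportion: x × y = constant
k = 17 × 14 = 238
y₂ = k / 43 = 238 / 43
= 5.53

5.53


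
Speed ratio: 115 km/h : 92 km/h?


Ratio = 115:92
GCD = 23
Simplified = 5:4
Time ratio (same distance) = 4:5
Speed ratio = 5:4

5:4


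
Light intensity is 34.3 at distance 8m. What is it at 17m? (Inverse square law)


I₁d₁² = I₂d₂²
I₂ = I₁ × (d₁/d₂)²
= 34.3 × (8/17)²
= 34.3 × 64/289
= 2195.2/289
≈ 7.5958

7.5958


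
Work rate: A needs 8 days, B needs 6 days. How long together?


Rate of A = 1/8 per day
Rate of B = 1/6 per day
Combined rate = 1/8 + 1/6 = 14/48 ≈ 0.2917 per day
Days = 1 / combined rate = 48/14
≈ 3.43 days

3.43 days


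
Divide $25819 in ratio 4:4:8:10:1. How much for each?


Total parts = 4 + 4 + 8 + 10 + 1 = 27
Part 1: 25819 × 4/27 = 3825.04
Part 2: 25819 × 4/27 = 3825.04
Part 3: 25819 × 8/27 = 7650.07
Part 4: 25819 × 10/27 = 9562.59
Part 5: 25819 × 1/27 = 956.26
= Part 1: $3825.04, Part 2: $3825.04, Part 3: $7650.07, Part 4: $9562.59, Part 5: $956.26

Part 1: $3825.04, Part 2: $3825.04, Part 3: $7650.07, Part 4: $9562.59, Part 5: $956.26


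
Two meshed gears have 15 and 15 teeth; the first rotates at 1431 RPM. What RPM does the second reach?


Gear ratio = 15:15 = 1:1
RPM_B = RPM_A × (teeth_A / teeth_B)
= 1431 × (15/15)
= 1431.0 RPM

1431.0 RPM


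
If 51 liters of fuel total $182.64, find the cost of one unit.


Unit rate = total / quantity
= 182.64 / 51
= $3.58 per unit

$3.58 per unit


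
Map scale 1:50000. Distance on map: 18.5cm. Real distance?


Real distance = map distance × scale
= 18.5cm × 50000
= 925000 cm = 9250.0 m
= 9.250 km

9.250 km


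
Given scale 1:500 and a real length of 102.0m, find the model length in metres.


Model size = real / scale
= 102.0 / 500
= 0.2040 m

0.2040 m


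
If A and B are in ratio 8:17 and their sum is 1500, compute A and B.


Let A = 8k, B = 17k.
8k + 17k = 1500
25k = 1500 → k = 1500/25 = 60
A = 8×60 = 480, B = 17×60 = 1020
= A = 480, B = 1020

A = 480, B = 1020


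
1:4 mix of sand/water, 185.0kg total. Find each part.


Total parts = 1 + 4 = 5
sand: 185.0 × 1/5 = 37.0kg
water: 185.0 × 4/5 = 148.0kg
= 37.0kg and 148.0kg

37.0kg and 148.0kg


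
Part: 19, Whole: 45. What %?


Percentage = (part / whole) × 100
= (19 / 45) × 100
≈ 42.22%

42.22%


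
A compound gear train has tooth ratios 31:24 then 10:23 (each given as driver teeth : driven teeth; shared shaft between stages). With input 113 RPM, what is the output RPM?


Stage 1: RPM_B = RPM_A × t_A/t_B = 113 × 31/24 = 3503/24 ≈ 145.96
B and C share a shaft → RPM_C = RPM_B
Stage 2: RPM_D = RPM_C × t_C/t_D = RPM_A × (t_A×t_C)/(t_B×t_D)
Overall ratio = (31×10)/(24×23) = 310/552
RPM_D = 113 × 310/552 = 35030/552
≈ 63.46 RPM

63.46 RPM


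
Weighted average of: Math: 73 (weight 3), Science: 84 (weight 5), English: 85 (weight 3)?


Numerator = 73×3 + 84×5 + 85×3
= 219 + 420 + 255
= 894
Total weight = 11
Weighted avg = 894/11
= 81.27

81.27


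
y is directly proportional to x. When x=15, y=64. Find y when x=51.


Direct proportion: y/x = constant
k = 64/15 ≈ 4.2667
y₂ = k × 51 = 64 × 51 / 15 = 3264/15
= 217.60

217.60


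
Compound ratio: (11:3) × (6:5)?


Compound ratio = (11×6) : (3×5)
= 66:15
GCD = 3
= 22:5

22:5


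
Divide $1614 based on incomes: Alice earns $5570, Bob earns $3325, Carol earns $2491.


Total income = 5570 + 3325 + 2491 = $11386
Alice: $1614 × 5570/11386 = $789.56
Bob: $1614 × 3325/11386 = $471.33
Carol: $1614 × 2491/11386 = $353.11
= Alice: $789.56, Bob: $471.33, Carol: $353.11

Alice: $789.56, Bob: $471.33, Carol: $353.11


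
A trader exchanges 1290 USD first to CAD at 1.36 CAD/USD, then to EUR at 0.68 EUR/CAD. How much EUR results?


Step 1: 1290 USD × 1.36 = 1754.40 CAD
Step 2: 1754.40 CAD × 0.68 = 1192.99 EUR
Implied rate USD→EUR = 1.36 × 0.68 = 0.9248
= 1192.99 EUR

1192.99 EUR


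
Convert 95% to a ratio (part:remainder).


95% means 95 parts out of 100; remainder = 5
Part : remainder = 95:5
GCD = 5
= 19:1

19:1


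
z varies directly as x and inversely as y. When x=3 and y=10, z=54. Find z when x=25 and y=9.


z = k·x/y
Solve for k using the known point: k = z·y/x = 54×10/3 = 540/3 = 180.0000
Now evaluate at x=25, y=9:
z = k × 25 / 9 = (540 × 25) / (3 × 9) = 13500/27
= 500.0000

500.0000


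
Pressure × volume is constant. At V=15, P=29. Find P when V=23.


Inverse proportion: x × y = constant
k = 15 × 29 = 435
y₂ = k / 23 = 435 / 23
= 18.91

18.91


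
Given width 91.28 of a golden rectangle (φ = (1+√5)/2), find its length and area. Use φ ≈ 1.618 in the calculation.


φ = (1 + √5) / 2 ≈ 1.618
Length = width × φ = 91.28 × 1.618 = 147.69104
≈ 147.69
Area = width × length = 91.28 × 147.69104 = 13481.2381312 ≈ 13481.24
= Length: 147.69, Area: 13481.24

Length: 147.69, Area: 13481.24


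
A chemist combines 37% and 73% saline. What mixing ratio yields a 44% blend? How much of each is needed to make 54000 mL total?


Let x parts of 37% mix with y parts of 73%.
37x + 73y = 44(x + y)
37x + 73y = 44x + 44y
x(37 - 44) = y(44 - 73)
x/y = (73 - 44)/(44 - 37) = 29/7
Simplify: 29:7
Total parts = 36; one part = 54000/36 = 1500.00 mL
37% solution: 29×1500.00 = 43500.00 mL
73% solution: 7×1500.00 = 10500.00 mL
= ratio 29:7; 43500.00 mL and 10500.00 mL

ratio 29:7; 43500.00 mL and 10500.00 mL


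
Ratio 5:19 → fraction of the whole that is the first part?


Total parts = 5 + 19 = 24
First part: 5/24 = 5/24
= 5/24

5/24


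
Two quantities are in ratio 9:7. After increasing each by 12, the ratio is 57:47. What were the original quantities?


Let A = 9k, B = 7k.
(9k + 12) / (7k + 12) = 57/47
Cross-multiply: 47(9k + 12) = 57(7k + 12)
423k + 564 = 399k + 684
423k - 399k = 684 - 564
24k = 120
k = 120/24 = 5
A = 9×5 = 45, B = 7×5 = 35
= A = 45, B = 35

A = 45, B = 35


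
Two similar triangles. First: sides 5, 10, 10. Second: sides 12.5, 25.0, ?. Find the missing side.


Scale factor = 12.5/5 = 2.5
Missing side = 10 × 2.5
= 25.0

25.0


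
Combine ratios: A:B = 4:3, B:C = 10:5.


Match B: multiply A:B by 10 → 40:30
Multiply B:C by 3 → 30:15
Combined: 40:30:15
GCD = 5
= 8:6:3

8:6:3


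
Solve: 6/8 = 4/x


Cross multiply: 6 × x = 8 × 4
6x = 32
x = 32 / 6
= 5.33

5.33


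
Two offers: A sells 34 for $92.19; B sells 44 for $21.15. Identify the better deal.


Deal A: $92.19/34 = $2.7115/unit
Deal B: $21.15/44 = $0.4807/unit
B is cheaper per unit
= Deal B

Deal B


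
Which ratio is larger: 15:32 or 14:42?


15/32 = 0.4688
14/42 = 0.3333
0.4688 > 0.3333, so 15:32 is greater
= 15:32

15:32


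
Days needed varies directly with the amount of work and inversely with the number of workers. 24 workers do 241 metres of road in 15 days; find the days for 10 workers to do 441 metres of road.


Days ∝ work / workers, so d₂ = d₁ × (m₁/m₂) × (w₂/w₁)
Workers factor (inverse): 24/10 = 2.4000
Work factor (direct): 441/241 ≈ 1.8299
d₂ = 15 × 24/10 × 441/241 = (15 × 24 × 441) / (10 × 241) = 158760/2410
≈ 65.88 days

65.88 days


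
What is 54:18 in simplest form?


GCD(54, 18) = 18
54/18 : 18/18
= 3:1

3:1


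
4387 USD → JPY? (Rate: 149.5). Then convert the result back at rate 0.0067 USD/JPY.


Amount × rate = 4387 × 149.5 = 655856.50 JPY
Round-trip: 655856.50 × 0.0067 = 4394.24 USD
= 655856.50 JPY, then 4394.24 USD

655856.50 JPY, then 4394.24 USD


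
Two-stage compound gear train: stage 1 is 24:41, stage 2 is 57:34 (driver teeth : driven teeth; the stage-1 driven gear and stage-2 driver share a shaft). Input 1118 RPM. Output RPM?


Stage 1: RPM_B = RPM_A × t_A/t_B = 1118 × 24/41 = 26832/41 ≈ 654.44
B and C share a shaft → RPM_C = RPM_B
Stage 2: RPM_D = RPM_C × t_C/t_D = RPM_A × (t_A×t_C)/(t_B×t_D)
Overall ratio = (24×57)/(41×34) = 1368/1394
RPM_D = 1118 × 1368/1394 = 1529424/1394
≈ 1097.15 RPM

1097.15 RPM


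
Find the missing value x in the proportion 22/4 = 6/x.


Cross multiply: 22 × x = 4 × 6
22x = 24
x = 24 / 22
= 1.09

1.09


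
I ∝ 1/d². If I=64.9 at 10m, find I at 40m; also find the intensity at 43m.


I₁d₁² = I₂d₂²
I at 40m = 64.9 × (10/40)² = 64.9 × 100/1600 = 6490/1600 ≈ 4.0563
I at 43m = 64.9 × (10/43)² = 64.9 × 100/1849 = 6490/1849 ≈ 3.5100
= 4.0563 and 3.5100

4.0563 and 3.5100


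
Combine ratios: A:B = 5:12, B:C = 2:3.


Match B: multiply A:B by 2 → 10:24
Multiply B:C by 12 → 24:36
Combined: 10:24:36
GCD = 2
= 5:12:18

5:12:18


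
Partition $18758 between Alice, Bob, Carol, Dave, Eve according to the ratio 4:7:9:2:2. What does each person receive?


Total parts = 4 + 7 + 9 + 2 + 2 = 24
Alice: 18758 × 4/24 = 3126.33
Bob: 18758 × 7/24 = 5471.08
Carol: 18758 × 9/24 = 7034.25
Dave: 18758 × 2/24 = 1563.17
Eve: 18758 × 2/24 = 1563.17
= Alice: $3126.33, Bob: $5471.08, Carol: $7034.25, Dave: $1563.17, Eve: $1563.17

Alice: $3126.33, Bob: $5471.08, Carol: $7034.25, Dave: $1563.17, Eve: $1563.17


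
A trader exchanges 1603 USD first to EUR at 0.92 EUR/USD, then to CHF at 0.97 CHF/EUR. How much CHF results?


Step 1: 1603 USD × 0.92 = 1474.76 EUR
Step 2: 1474.76 EUR × 0.97 = 1430.52 CHF
Implied rate USD→CHF = 0.92 × 0.97 = 0.8924
= 1430.52 CHF

1430.52 CHF


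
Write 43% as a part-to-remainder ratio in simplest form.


43% means 43 parts out of 100; remainder = 57
Part : remainder = 43:57
GCD = 1
= 43:57

43:57


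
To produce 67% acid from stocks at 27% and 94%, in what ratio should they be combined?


Let x parts of 27% mix with y parts of 94%.
27x + 94y = 67(x + y)
27x + 94y = 67x + 67y
x(27 - 67) = y(67 - 94)
x/y = (94 - 67)/(67 - 27) = 27/40
Simplify: 27:40
= 27:40

27:40


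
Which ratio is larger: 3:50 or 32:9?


3/50 = 0.0600
32/9 = 3.5556
0.0600 < 3.5556, so 3:50 is less
= 32:9

32:9


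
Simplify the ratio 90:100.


GCD(90, 100) = 10
90/10 : 100/10
= 9:10

9:10


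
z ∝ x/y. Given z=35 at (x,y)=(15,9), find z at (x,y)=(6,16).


z = k·x/y
Solve for k using the known point: k = z·y/x = 35×9/15 = 315/15 = 21.0000
Now evaluate at x=6, y=16:
z = k × 6 / 16 = (315 × 6) / (15 × 16) = 1890/240
= 7.8750

7.8750


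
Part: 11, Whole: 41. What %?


Percentage = (part / whole) × 100
= (11 / 41) × 100
≈ 26.83%

26.83%


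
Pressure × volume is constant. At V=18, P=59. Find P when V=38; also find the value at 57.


Inverse proportion: x × y = constant
k = 18 × 59 = 1062
At x=38: k/38 = 27.95
At x=57: k/57 = 18.63
= 27.95 and 18.63

27.95 and 18.63


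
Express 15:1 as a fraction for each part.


Total parts = 15 + 1 = 16
First part: 15/16 = 15/16
Second part: 1/16 = 1/16
= 15/16 and 1/16

15/16 and 1/16


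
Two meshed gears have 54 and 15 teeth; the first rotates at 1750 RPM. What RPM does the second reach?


Gear ratio = 54:15 = 18:5
RPM_B = RPM_A × (teeth_A / teeth_B)
= 1750 × (54/15)
= 6300.0 RPM

6300.0 RPM


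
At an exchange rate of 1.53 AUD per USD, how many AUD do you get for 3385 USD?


Amount × rate = 3385 × 1.53
= 5179.05 AUD

5179.05 AUD


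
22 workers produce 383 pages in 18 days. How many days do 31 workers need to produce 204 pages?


Days ∝ work / workers, so d₂ = d₁ × (m₁/m₂) × (w₂/w₁)
Workers factor (inverse): 22/31 ≈ 0.7097
Work factor (direct): 204/383 ≈ 0.5326
d₂ = 18 × 22/31 × 204/383 = (18 × 22 × 204) / (31 × 383) = 80784/11873
≈ 6.80 days

6.80 days


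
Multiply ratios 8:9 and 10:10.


Compound ratio = (8×10) : (9×10)
= 80:90
GCD = 10
= 8:9

8:9


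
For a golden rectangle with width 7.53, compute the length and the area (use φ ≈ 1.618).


φ = (1 + √5) / 2 ≈ 1.618
Length = width × φ = 7.53 × 1.618 = 12.18354
≈ 12.18
Area = width × length = 7.53 × 12.18354 = 91.7420562 ≈ 91.74
= Length: 12.18, Area: 91.74

Length: 12.18, Area: 91.74


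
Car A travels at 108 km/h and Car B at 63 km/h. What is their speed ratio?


Ratio = 108:63
GCD = 9
Simplified = 12:7
Time ratio (same distance) = 7:12
Speed ratio = 12:7

12:7


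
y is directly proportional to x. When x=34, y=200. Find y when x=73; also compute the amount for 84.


Direct proportion: y/x = constant
k = 200/34 ≈ 5.8824
y at x=73: k × 73 = 200 × 73 / 34 = 14600/34 ≈ 429.41
y at x=84: k × 84 = 200 × 84 / 34 = 16800/34 ≈ 494.12
= 429.41 and 494.12

429.41 and 494.12


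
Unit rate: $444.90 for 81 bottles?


Unit rate = total / quantity
= 444.90 / 81
= $5.49 per unit

$5.49 per unit


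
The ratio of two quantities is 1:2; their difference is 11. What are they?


Let A = 1k, B = 2k.
2k - 1k = 11
1k = 11 → k = 11/1 = 11
A = 1×11 = 11, B = 2×11 = 22
= A = 11, B = 22

A = 11, B = 22


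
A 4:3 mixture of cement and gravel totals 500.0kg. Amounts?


Total parts = 4 + 3 = 7
cement: 500.0 × 4/7 = 285.7kg
gravel: 500.0 × 3/7 = 214.3kg
= 285.7kg and 214.3kg

285.7kg and 214.3kg


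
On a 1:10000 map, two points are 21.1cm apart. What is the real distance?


Real distance = map distance × scale
= 21.1cm × 10000
= 211000 cm = 2110.0 m
= 2.110 km

2.110 km


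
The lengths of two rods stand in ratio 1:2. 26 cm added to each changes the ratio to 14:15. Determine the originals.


Let A = 1k, B = 2k.
(1k + 26) / (2k + 26) = 14/15
Cross-multiply: 15(1k + 26) = 14(2k + 26)
15k + 390 = 28k + 364
15k - 28k = 364 - 390
-13k = -26
k = -26/-13 = 2
A = 1×2 = 2, B = 2×2 = 4
= A = 2, B = 4

A = 2, B = 4


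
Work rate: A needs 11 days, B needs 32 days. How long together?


Rate of A = 1/11 per day
Rate of B = 1/32 per day
Combined rate = 1/11 + 1/32 = 43/352 ≈ 0.1222 per day
Days = 1 / combined rate = 352/43
≈ 8.19 days

8.19 days


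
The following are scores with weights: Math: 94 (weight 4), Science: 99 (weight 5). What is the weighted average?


Numerator = 94×4 + 99×5
= 376 + 495
= 871
Total weight = 9
Weighted avg = 871/9
= 96.78

96.78


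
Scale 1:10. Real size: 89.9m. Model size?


Model size = real / scale
= 89.9 / 10
= 8.9900 m

8.9900 m


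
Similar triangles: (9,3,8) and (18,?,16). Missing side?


Scale factor = 18/9 = 2
Missing side = 3 × 2
= 6.0

6.0


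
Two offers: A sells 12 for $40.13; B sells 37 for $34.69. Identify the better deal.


Deal A: $40.13/12 = $3.3442/unit
Deal B: $34.69/37 = $0.9376/unit
B is cheaper per unit
= Deal B

Deal B


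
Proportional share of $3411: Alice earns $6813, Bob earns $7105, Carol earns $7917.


Total income = 6813 + 7105 + 7917 = $21835
Alice: $3411 × 6813/21835 = $1064.31
Bob: $3411 × 7105/21835 = $1109.92
Carol: $3411 × 7917/21835 = $1236.77
= Alice: $1064.31, Bob: $1109.92, Carol: $1236.77

Alice: $1064.31, Bob: $1109.92, Carol: $1236.77


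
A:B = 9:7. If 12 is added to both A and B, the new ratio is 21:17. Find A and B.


Let A = 9k, B = 7k.
(9k + 12) / (7k + 12) = 21/17
Cross-multiply: 17(9k + 12) = 21(7k + 12)
153k + 204 = 147k + 252
153k - 147k = 252 - 204
6k = 48
k = 48/6 = 8
A = 9×8 = 72, B = 7×8 = 56
= A = 72, B = 56

A = 72, B = 56


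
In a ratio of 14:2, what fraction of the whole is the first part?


Total parts = 14 + 2 = 16
First part: 14/16 = 7/8
= 7/8

7/8


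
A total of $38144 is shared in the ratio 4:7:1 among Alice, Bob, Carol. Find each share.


Total parts = 4 + 7 + 1 = 12
Alice: 38144 × 4/12 = 12714.67
Bob: 38144 × 7/12 = 22250.67
Carol: 38144 × 1/12 = 3178.67
= Alice: $12714.67, Bob: $22250.67, Carol: $3178.67

Alice: $12714.67, Bob: $22250.67, Carol: $3178.67


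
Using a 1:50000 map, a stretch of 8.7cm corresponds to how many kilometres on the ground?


Real distance = map distance × scale
= 8.7cm × 50000
= 435000 cm = 4350.0 m
= 4.350 km

4.350 km


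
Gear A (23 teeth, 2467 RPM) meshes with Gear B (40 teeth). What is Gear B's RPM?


Gear ratio = 23:40 = 23:40
RPM_B = RPM_A × (teeth_A / teeth_B)
= 2467 × (23/40)
= 1418.5 RPM

1418.5 RPM


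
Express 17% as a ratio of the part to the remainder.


17% means 17 parts out of 100; remainder = 83
Part : remainder = 17:83
GCD = 1
= 17:83

17:83


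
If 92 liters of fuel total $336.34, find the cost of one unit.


Unit rate = total / quantity
= 336.34 / 92
= $3.66 per unit

$3.66 per unit


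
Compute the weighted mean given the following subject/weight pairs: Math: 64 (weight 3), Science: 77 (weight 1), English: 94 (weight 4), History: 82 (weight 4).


Numerator = 64×3 + 77×1 + 94×4 + 82×4
= 192 + 77 + 376 + 328
= 973
Total weight = 12
Weighted avg = 973/12
= 81.08

81.08


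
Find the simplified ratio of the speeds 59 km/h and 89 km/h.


Ratio = 59:89
GCD = 1
Simplified = 59:89
Time ratio (same distance) = 89:59
Speed ratio = 59:89

59:89


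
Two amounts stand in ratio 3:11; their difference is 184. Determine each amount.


Let A = 3k, B = 11k.
11k - 3k = 184
8k = 184 → k = 184/8 = 23
A = 3×23 = 69, B = 11×23 = 253
= A = 69, B = 253

A = 69, B = 253


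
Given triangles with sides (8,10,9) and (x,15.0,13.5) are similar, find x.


Scale factor = 15.0/10 = 1.5
Missing side = 8 × 1.5
= 12.0

12.0


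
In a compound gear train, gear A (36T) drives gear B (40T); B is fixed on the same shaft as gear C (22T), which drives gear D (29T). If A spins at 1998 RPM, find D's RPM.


Stage 1: RPM_B = RPM_A × t_A/t_B = 1998 × 36/40 = 71928/40 = 1798.20
B and C share a shaft → RPM_C = RPM_B
Stage 2: RPM_D = RPM_C × t_C/t_D = RPM_A × (t_A×t_C)/(t_B×t_D)
Overall ratio = (36×22)/(40×29) = 792/1160
RPM_D = 1998 × 792/1160 = 1582416/1160
≈ 1364.15 RPM

1364.15 RPM


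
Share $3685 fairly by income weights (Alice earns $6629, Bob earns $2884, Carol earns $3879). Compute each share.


Total income = 6629 + 2884 + 3879 = $13392
Alice: $3685 × 6629/13392 = $1824.06
Bob: $3685 × 2884/13392 = $793.57
Carol: $3685 × 3879/13392 = $1067.36
= Alice: $1824.06, Bob: $793.57, Carol: $1067.36

Alice: $1824.06, Bob: $793.57, Carol: $1067.36


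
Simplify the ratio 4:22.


GCD(4, 22) = 2
4/2 : 22/2
= 2:11

2:11


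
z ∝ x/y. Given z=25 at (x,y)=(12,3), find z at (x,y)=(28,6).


z = k·x/y
Solve for k using the known point: k = z·y/x = 25×3/12 = 75/12 = 6.2500
Now evaluate at x=28, y=6:
z = k × 28 / 6 = (75 × 28) / (12 × 6) = 2100/72
≈ 29.1667

29.1667


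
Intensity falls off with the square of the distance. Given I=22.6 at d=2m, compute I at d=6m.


I₁d₁² = I₂d₂²
I₂ = I₁ × (d₁/d₂)²
= 22.6 × (2/6)²
= 22.6 × 4/36
= 90.4/36
≈ 2.5111

2.5111


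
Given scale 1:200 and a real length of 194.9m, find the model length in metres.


Model size = real / scale
= 194.9 / 200
= 0.9745 m

0.9745 m


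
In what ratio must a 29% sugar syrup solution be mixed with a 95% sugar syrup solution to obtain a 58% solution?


Let x parts of 29% mix with y parts of 95%.
29x + 95y = 58(x + y)
29x + 95y = 58x + 58y
x(29 - 58) = y(58 - 95)
x/y = (95 - 58)/(58 - 29) = 37/29
Simplify: 37:29
= 37:29

37:29


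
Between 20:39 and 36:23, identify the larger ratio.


20/39 = 0.5128
36/23 = 1.5652
0.5128 < 1.5652, so 20:39 is less
= 36:23

36:23


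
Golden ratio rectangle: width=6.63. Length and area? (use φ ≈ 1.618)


φ = (1 + √5) / 2 ≈ 1.618
Length = width × φ = 6.63 × 1.618 = 10.72734
≈ 10.73
Area = width × length = 6.63 × 10.72734 = 71.1222642 ≈ 71.12
= Length: 10.73, Area: 71.12

Length: 10.73, Area: 71.12


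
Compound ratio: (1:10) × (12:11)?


Compound ratio = (1×12) : (10×11)
= 12:110
GCD = 2
= 6:55

6:55


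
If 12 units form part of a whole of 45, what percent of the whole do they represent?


Percentage = (part / whole) × 100
= (12 / 45) × 100
≈ 26.67%

26.67%


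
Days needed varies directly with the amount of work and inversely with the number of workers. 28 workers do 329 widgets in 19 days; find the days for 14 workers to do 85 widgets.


Days ∝ work / workers, so d₂ = d₁ × (m₁/m₂) × (w₂/w₁)
Workers factor (inverse): 28/14 = 2.0000
Work factor (direct): 85/329 ≈ 0.2584
d₂ = 19 × 28/14 × 85/329 = (19 × 28 × 85) / (14 × 329) = 45220/4606
≈ 9.82 days

9.82 days


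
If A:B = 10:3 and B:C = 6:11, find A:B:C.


Match B: multiply A:B by 6 → 60:18
Multiply B:C by 3 → 18:33
Combined: 60:18:33
GCD = 3
= 20:6:11

20:6:11
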